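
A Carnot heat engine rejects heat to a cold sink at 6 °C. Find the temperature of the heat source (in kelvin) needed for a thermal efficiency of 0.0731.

T_C = 6 °C → 6 + 273.15 = 279.15 K.
From η = 1 − T_C/T_H, solving for T_H gives T_H = T_C/(1 − η) = 279.15/(1 − 0.0731) = 301.2 K.

T_H ≈ 301.2 K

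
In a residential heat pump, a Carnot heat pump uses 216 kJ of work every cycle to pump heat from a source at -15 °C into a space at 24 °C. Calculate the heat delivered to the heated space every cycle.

T_H = 24 °C → 24 + 273.15 = 297.15 K.
T_C = -15 °C → -15 + 273.15 = 258.15 K.
For a reversible heat pump, COP_HP = T_H/(T_H − T_C) = 297.15/39.00 = 7.6192.
Q_H = COP_HP · W = 7.6192 × 216 = 1650 kJ.

Q_H ≈ 1650 kJ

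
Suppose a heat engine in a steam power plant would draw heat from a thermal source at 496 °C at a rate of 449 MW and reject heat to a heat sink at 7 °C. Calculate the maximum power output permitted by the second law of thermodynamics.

T_H = 496 °C → 496 + 273.15 = 769.15 K.
T_C = 7 °C → 7 + 273.15 = 280.15 K.
By the Carnot theorem, η_max = 1 − T_C/T_H = 1 − 280.15/769.15 = 0.6358.
W_max = η_max · Q_H = 0.6358 × 449 = 285.5 MW.

Ẇ_max ≈ 285.5 MW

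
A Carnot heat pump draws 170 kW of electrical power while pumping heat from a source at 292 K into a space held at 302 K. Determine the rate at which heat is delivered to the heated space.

For a reversible heat pump, COP_HP = T_H/(T_H − T_C) = 302.00/10.00 = 30.2000.
Q_H = COP_HP · W = 30.2000 × 170 = 5130 kW.

Q̇_H ≈ 5130 kW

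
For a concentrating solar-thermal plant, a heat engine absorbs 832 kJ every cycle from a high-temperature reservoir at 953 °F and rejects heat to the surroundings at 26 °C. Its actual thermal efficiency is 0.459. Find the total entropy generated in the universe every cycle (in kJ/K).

ΔS_univ ≈ 0.445 kJ/K

T_H = 953 °F → (953 − 32) × 5/9 = 511.67 °C = 784.82 K.
T_C = 26 °C → 26 + 273.15 = 299.15 K.
W = η·Q_H = 0.459 × 832 = 381.9 kJ, so Q_C = Q_H − W = 450.1 kJ.
Entropy balance on the reservoirs: −Q_H/T_H = -1.060 kJ/K, +Q_C/T_C = 1.505 kJ/K.
ΔS_univ = −Q_H/T_H + Q_C/T_C = 0.445 kJ/K (> 0, since η = 0.459 < η_Carnot = 0.619).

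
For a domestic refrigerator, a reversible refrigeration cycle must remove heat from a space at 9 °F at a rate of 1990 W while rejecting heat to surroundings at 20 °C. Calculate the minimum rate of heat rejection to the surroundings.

Q̇_H ≈ 2241 W

T_H = 20 °C → 20 + 273.15 = 293.15 K.
T_C = 9 °F → (9 − 32) × 5/9 = -12.78 °C = 260.37 K.
For a reversible cycle Q_H/Q_C = T_H/T_C, so Q_H = Q_C·T_H/T_C = 1990 × 293.15/260.37 = 2241 W.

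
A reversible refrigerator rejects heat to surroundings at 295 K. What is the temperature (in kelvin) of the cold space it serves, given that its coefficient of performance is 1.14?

T_C ≈ 157 K

COP_R = T_C/(T_H − T_C) ⇒ T_C = T_H·COP_R/(1 + COP_R) = 295.00 × 1.14/(1 + 1.14) = 157 K.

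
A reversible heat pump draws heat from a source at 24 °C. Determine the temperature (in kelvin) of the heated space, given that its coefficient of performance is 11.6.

T_H ≈ 325.2 K

T_C = 24 °C → 24 + 273.15 = 297.15 K.
COP_HP = T_H/(T_H − T_C) ⇒ T_H = T_C·COP_HP/(COP_HP − 1) = 297.15 × 11.6/(11.6 − 1) = 325.2 K.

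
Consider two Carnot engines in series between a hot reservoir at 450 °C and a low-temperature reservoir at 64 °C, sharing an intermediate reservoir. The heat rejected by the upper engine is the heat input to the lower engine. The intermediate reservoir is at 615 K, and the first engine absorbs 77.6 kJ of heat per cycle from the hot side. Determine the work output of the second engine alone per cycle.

W₂ ≈ 29.8 kJ

T_H = 450 °C → 450 + 273.15 = 723.15 K.
T_C = 64 °C → 64 + 273.15 = 337.15 K.
Heat entering the second stage: Q_m = Q_H·(T_m/T_H) = 77.6 × 615.00/723.15 = 66.0 kJ.
Second-stage efficiency η₂ = 1 − T_C/T_m = 1 − 337.15/615.00 = 0.4518, so W₂ = η₂·Q_m = 29.8 kJ.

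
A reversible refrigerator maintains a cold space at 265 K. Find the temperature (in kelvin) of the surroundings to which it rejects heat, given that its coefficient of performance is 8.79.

T_H ≈ 295 K

COP_R = T_C/(T_H − T_C) ⇒ T_H = T_C·(1 + 1/COP_R) = 265.00 × (1 + 1/8.79) = 295 K.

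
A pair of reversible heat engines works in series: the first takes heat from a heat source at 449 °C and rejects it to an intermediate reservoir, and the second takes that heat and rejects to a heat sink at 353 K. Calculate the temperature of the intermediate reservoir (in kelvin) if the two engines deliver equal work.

T_m ≈ 537.6 K

T_H = 449 °C → 449 + 273.15 = 722.15 K.
For reversible stages Q_m = Q_H·(T_m/T_H). Setting W₁ = Q_H(1 − T_m/T_H) equal to W₂ = Q_m(1 − T_C/T_m) = Q_H·(T_m − T_C)/T_H gives T_H − T_m = T_m − T_C, so T_m = (T_H + T_C)/2 = (722.15 + 353.00)/2 = 537.6 K.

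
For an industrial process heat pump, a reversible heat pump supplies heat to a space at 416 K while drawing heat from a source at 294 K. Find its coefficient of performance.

COP_HP ≈ 3.41

Reversible heating COP: COP_HP = T_H/(T_H − T_C) = 416.00/(416.00 − 294.00) = 3.41.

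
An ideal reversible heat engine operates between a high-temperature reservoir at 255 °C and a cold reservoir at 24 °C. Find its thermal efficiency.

T_H = 255 °C → 255 + 273.15 = 528.15 K.
T_C = 24 °C → 24 + 273.15 = 297.15 K.
Since the cycle is reversible, η = 1 − T_C/T_H = 1 − 297.15/528.15 = 0.437.

η ≈ 0.437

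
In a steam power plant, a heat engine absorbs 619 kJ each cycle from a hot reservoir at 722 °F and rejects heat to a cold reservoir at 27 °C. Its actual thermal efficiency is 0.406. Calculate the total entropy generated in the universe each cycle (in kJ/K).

ΔS_univ ≈ 0.282 kJ/K

T_H = 722 °F → (722 − 32) × 5/9 = 383.33 °C = 656.48 K.
T_C = 27 °C → 27 + 273.15 = 300.15 K.
W = η·Q_H = 0.406 × 619 = 251.3 kJ, so Q_C = Q_H − W = 367.7 kJ.
Reservoir entropy changes: ΔS_H = −Q_H/T_H = −619/656.48 = -0.9429 kJ/K and ΔS_C = +Q_C/T_C = 367.7/300.15 = 1.225 kJ/K.
ΔS_univ = −Q_H/T_H + Q_C/T_C = 0.282 kJ/K (> 0, since η = 0.406 < η_Carnot = 0.543).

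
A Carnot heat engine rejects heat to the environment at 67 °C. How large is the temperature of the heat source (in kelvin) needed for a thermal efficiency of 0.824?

T_H ≈ 1930 K

T_C = 67 °C → 67 + 273.15 = 340.15 K.
From η = 1 − T_C/T_H, solving for T_H gives T_H = T_C/(1 − η) = 340.15/(1 − 0.824) = 1930 K.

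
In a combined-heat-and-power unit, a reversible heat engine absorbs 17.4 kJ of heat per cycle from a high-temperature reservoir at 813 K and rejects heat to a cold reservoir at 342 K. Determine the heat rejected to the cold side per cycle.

Q_C ≈ 7.32 kJ

η_rev = 1 − T_C/T_H = 1 − 342.00/813.00 = 0.5793.
For a reversible cycle Q_C/Q_H = T_C/T_H, so Q_C = 17.4 × 342.00/813.00 = 7.32 kJ.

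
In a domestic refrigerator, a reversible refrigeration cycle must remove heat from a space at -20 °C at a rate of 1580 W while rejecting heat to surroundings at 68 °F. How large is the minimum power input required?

Ẇ_in ≈ 250 W

T_H = 68 °F → (68 − 32) × 5/9 = 20.00 °C = 293.15 K.
T_C = -20 °C → -20 + 273.15 = 253.15 K.
Carnot COP: COP_R = T_C/(T_H − T_C) = 253.15/40.00 = 6.3287.
W = Q_C/COP_R = 1580/6.3287 = 250 W.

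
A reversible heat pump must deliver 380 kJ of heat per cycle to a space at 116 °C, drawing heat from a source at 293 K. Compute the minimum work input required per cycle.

W_in ≈ 93.9 kJ

T_H = 116 °C → 116 + 273.15 = 389.15 K.
COP_HP = T_H/(T_H − T_C) = 389.15/96.15 = 4.0473.
W = Q_H/COP_HP = 380/4.0473 = 93.9 kJ.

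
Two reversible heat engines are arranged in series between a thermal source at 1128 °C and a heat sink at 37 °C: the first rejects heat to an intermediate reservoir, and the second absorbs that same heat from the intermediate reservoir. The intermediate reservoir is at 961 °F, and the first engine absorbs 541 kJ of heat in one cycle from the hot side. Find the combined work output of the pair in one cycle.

W_total ≈ 421 kJ

T_H = 1128 °C → 1128 + 273.15 = 1401.15 K.
T_C = 37 °C → 37 + 273.15 = 310.15 K.
Two reversible stages in series are equivalent to a single Carnot engine between T_H and T_C, so η_total = 1 − T_C/T_H = 1 − 310.15/1401.15 = 0.7786.
W_total = η_total · Q_H = 0.7786 × 541 = 421 kJ.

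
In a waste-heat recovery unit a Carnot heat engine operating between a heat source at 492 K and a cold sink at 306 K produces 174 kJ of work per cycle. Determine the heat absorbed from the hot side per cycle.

Q_H ≈ 460 kJ

Since the cycle is reversible, η = 1 − T_C/T_H = 1 − 306.00/492.00 = 0.3780.
Q_H = W/η = 174/0.3780 = 460 kJ.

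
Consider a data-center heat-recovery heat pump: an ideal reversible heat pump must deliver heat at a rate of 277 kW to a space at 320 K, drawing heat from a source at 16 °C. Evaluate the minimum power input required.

T_C = 16 °C → 16 + 273.15 = 289.15 K.
Reversible heating COP: COP_HP = T_H/(T_H − T_C) = 320.00/30.85 = 10.3728.
W = Q_H/COP_HP = 277/10.3728 = 26.70 kW.

Ẇ_in ≈ 26.70 kW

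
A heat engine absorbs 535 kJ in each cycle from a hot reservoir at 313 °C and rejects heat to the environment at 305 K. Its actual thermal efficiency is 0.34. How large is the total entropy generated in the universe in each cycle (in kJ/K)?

T_H = 313 °C → 313 + 273.15 = 586.15 K.
W = η·Q_H = 0.34 × 535 = 181.9 kJ, so Q_C = Q_H − W = 353.1 kJ.
Reservoir entropy changes: ΔS_H = −Q_H/T_H = −535/586.15 = -0.9127 kJ/K and ΔS_C = +Q_C/T_C = 353.1/305.00 = 1.158 kJ/K.
ΔS_univ = −Q_H/T_H + Q_C/T_C = 0.245 kJ/K (> 0, since η = 0.34 < η_Carnot = 0.480).

ΔS_univ ≈ 0.245 kJ/K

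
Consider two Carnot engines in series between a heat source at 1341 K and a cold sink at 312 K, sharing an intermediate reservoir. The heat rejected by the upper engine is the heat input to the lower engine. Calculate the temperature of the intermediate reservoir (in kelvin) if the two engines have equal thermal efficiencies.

T_m ≈ 646.8 K

Equal efficiencies require 1 − T_m/T_H = 1 − T_C/T_m, i.e. T_m/T_H = T_C/T_m, so T_m = √(T_H·T_C) = √(1341.00 × 312.00) = 646.8 K.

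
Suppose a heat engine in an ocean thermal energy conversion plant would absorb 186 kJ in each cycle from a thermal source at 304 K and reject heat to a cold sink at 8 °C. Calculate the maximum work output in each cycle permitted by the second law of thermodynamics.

W_max ≈ 14.0 kJ

T_C = 8 °C → 8 + 273.15 = 281.15 K.
The second-law ceiling is the Carnot efficiency, η_max = 1 − T_C/T_H = 1 − 281.15/304.00 = 0.0752.
W_max = η_max · Q_H = 0.0752 × 186 = 14.0 kJ.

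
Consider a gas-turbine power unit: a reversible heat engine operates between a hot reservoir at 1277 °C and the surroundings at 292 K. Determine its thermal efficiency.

T_H = 1277 °C → 1277 + 273.15 = 1550.15 K.
Since the cycle is reversible, η = 1 − T_C/T_H = 1 − 292.00/1550.15 = 0.8116.

η ≈ 0.8116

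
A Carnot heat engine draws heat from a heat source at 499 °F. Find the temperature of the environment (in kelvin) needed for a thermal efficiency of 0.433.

T_H = 499 °F → (499 − 32) × 5/9 = 259.44 °C = 532.59 K.
From η = 1 − T_C/T_H, T_C = T_H·(1 − η) = 532.59 × (1 − 0.433) = 302 K.

T_C ≈ 302 K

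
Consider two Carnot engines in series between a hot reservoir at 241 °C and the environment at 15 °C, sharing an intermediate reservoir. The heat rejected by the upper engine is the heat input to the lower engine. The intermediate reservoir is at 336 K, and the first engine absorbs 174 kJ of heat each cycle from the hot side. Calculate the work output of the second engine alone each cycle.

W₂ ≈ 16.19 kJ

T_H = 241 °C → 241 + 273.15 = 514.15 K.
T_C = 15 °C → 15 + 273.15 = 288.15 K.
Heat entering the second stage: Q_m = Q_H·(T_m/T_H) = 174 × 336.00/514.15 = 113.7 kJ.
Second-stage efficiency η₂ = 1 − T_C/T_m = 1 − 288.15/336.00 = 0.1424, so W₂ = η₂·Q_m = 16.19 kJ.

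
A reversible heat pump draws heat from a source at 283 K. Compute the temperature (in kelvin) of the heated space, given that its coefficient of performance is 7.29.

COP_HP = T_H/(T_H − T_C) ⇒ T_H = T_C·COP_HP/(COP_HP − 1) = 283.00 × 7.29/(7.29 − 1) = 328 K.

T_H ≈ 328 K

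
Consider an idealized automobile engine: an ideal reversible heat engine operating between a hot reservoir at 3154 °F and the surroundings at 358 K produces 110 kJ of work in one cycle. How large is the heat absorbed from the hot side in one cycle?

T_H = 3154 °F → (3154 − 32) × 5/9 = 1734.44 °C = 2007.59 K.
Since the cycle is reversible, η = 1 − T_C/T_H = 1 − 358.00/2007.59 = 0.8217.
Q_H = W/η = 110/0.8217 = 133.9 kJ.

Q_H ≈ 133.9 kJ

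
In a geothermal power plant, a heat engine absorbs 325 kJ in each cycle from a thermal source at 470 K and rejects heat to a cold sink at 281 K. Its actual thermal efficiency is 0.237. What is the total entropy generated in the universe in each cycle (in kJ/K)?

ΔS_univ ≈ 0.191 kJ/K

W = η·Q_H = 0.237 × 325 = 77.02 kJ, so Q_C = Q_H − W = 248.0 kJ.
Reservoir entropy changes: ΔS_H = −Q_H/T_H = −325/470.00 = -0.6915 kJ/K and ΔS_C = +Q_C/T_C = 248.0/281.00 = 0.8825 kJ/K.
ΔS_univ = −Q_H/T_H + Q_C/T_C = 0.191 kJ/K (> 0, since η = 0.237 < η_Carnot = 0.402).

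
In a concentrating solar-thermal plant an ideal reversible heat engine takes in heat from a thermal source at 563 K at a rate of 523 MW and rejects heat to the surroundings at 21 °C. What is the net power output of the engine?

T_C = 21 °C → 21 + 273.15 = 294.15 K.
Carnot efficiency: η = 1 − T_C/T_H = 1 − 294.15/563.00 = 0.4775.
W = η·Q_H = 0.4775 × 523 = 249.7 MW.

Ẇ ≈ 249.7 MW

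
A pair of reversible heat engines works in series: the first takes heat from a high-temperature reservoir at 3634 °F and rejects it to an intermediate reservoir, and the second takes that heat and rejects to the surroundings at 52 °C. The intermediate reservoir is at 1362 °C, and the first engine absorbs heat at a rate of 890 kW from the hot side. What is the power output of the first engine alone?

T_H = 3634 °F → (3634 − 32) × 5/9 = 2001.11 °C = 2274.26 K.
T_C = 52 °C → 52 + 273.15 = 325.15 K.
T_m = 1362 °C → 1362 + 273.15 = 1635.15 K.
First-stage efficiency η₁ = 1 − T_m/T_H = 1 − 1635.15/2274.26 = 0.2810.
W₁ = η₁·Q_H = 0.2810 × 890 = 250.1 kW.

Ẇ₁ ≈ 250.1 kW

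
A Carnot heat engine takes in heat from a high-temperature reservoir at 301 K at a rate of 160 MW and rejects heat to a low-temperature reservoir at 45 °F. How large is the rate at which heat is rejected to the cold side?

T_C = 45 °F → (45 − 32) × 5/9 = 7.22 °C = 280.37 K.
For a reversible engine, η = 1 − T_C/T_H = 1 − 280.37/301.00 = 0.0685.
For a reversible cycle Q_C/Q_H = T_C/T_H, so Q_C = 160 × 280.37/301.00 = 149 MW.

Q̇_C ≈ 149 MW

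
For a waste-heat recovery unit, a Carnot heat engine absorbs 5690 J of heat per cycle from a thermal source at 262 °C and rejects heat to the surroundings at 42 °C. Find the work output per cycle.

T_H = 262 °C → 262 + 273.15 = 535.15 K.
T_C = 42 °C → 42 + 273.15 = 315.15 K.
For a reversible engine, η = 1 − T_C/T_H = 1 − 315.15/535.15 = 0.4111.
W = η·Q_H = 0.4111 × 5690 = 2340 J.

W ≈ 2340 J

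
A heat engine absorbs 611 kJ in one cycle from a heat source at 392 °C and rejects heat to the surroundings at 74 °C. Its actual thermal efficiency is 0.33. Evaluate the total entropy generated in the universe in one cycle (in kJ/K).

T_H = 392 °C → 392 + 273.15 = 665.15 K.
T_C = 74 °C → 74 + 273.15 = 347.15 K.
W = η·Q_H = 0.33 × 611 = 201.6 kJ, so Q_C = Q_H − W = 409.4 kJ.
Reservoir entropy changes: ΔS_H = −Q_H/T_H = −611/665.15 = -0.9186 kJ/K and ΔS_C = +Q_C/T_C = 409.4/347.15 = 1.179 kJ/K.
ΔS_univ = −Q_H/T_H + Q_C/T_C = 0.261 kJ/K (> 0, since η = 0.33 < η_Carnot = 0.478).

ΔS_univ ≈ 0.261 kJ/K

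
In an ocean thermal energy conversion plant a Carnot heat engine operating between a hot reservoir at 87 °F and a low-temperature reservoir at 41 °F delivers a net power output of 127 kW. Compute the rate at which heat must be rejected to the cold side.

T_H = 87 °F → (87 − 32) × 5/9 = 30.56 °C = 303.71 K.
T_C = 41 °F → (41 − 32) × 5/9 = 5.00 °C = 278.15 K.
For a reversible engine, η = 1 − T_C/T_H = 1 − 278.15/303.71 = 0.0841.
Since Q_C/Q_H = T_C/T_H and Q_H = W/η, Q_C = W·T_C/(T_H − T_C) = 127 × 278.15/25.56 = 1380 kW.

Q̇_C ≈ 1380 kW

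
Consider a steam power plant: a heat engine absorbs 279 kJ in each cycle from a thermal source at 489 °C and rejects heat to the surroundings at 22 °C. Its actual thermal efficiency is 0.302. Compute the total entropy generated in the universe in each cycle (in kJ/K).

ΔS_univ ≈ 0.294 kJ/K

T_H = 489 °C → 489 + 273.15 = 762.15 K.
T_C = 22 °C → 22 + 273.15 = 295.15 K.
W = η·Q_H = 0.302 × 279 = 84.26 kJ, so Q_C = Q_H − W = 194.7 kJ.
The hot reservoir loses entropy Q_H/T_H = 279/762.15 = 0.3661 kJ/K; the cold reservoir gains Q_C/T_C = 194.7/295.15 = 0.6598 kJ/K.
ΔS_univ = −Q_H/T_H + Q_C/T_C = 0.294 kJ/K (> 0, since η = 0.302 < η_Carnot = 0.613).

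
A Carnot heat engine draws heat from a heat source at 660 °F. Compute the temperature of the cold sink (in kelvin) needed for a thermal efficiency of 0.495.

T_C ≈ 314 K

T_H = 660 °F → (660 − 32) × 5/9 = 348.89 °C = 622.04 K.
From η = 1 − T_C/T_H, T_C = T_H·(1 − η) = 622.04 × (1 − 0.495) = 314 K.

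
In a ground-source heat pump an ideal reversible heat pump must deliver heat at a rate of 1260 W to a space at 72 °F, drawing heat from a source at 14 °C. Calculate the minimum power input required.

Ẇ_in ≈ 35.1 W

T_H = 72 °F → (72 − 32) × 5/9 = 22.22 °C = 295.37 K.
T_C = 14 °C → 14 + 273.15 = 287.15 K.
Reversible heating COP: COP_HP = T_H/(T_H − T_C) = 295.37/8.22 = 35.9236.
W = Q_H/COP_HP = 1260/35.9236 = 35.1 W.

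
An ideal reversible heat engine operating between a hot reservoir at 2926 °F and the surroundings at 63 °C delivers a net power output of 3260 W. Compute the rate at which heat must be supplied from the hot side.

T_H = 2926 °F → (2926 − 32) × 5/9 = 1607.78 °C = 1880.93 K.
T_C = 63 °C → 63 + 273.15 = 336.15 K.
Carnot efficiency: η = 1 − T_C/T_H = 1 − 336.15/1880.93 = 0.8213.
Q_H = W/η = 3260/0.8213 = 3969 W.

Q̇_H ≈ 3969 W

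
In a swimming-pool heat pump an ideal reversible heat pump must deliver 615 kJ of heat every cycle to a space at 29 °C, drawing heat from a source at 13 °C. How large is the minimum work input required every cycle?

W_in ≈ 32.57 kJ

T_H = 29 °C → 29 + 273.15 = 302.15 K.
T_C = 13 °C → 13 + 273.15 = 286.15 K.
Reversible heating COP: COP_HP = T_H/(T_H − T_C) = 302.15/16.00 = 18.8844.
W = Q_H/COP_HP = 615/18.8844 = 32.57 kJ.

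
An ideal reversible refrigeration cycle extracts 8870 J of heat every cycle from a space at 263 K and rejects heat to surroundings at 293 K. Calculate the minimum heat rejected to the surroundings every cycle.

Q_H ≈ 9880 J

For a reversible cycle Q_H/Q_C = T_H/T_C, so Q_H = Q_C·T_H/T_C = 8870 × 293.00/263.00 = 9880 J.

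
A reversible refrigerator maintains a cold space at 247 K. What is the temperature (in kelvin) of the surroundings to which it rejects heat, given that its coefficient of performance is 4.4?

T_H ≈ 303.1 K

COP_R = T_C/(T_H − T_C) ⇒ T_H = T_C·(1 + 1/COP_R) = 247.00 × (1 + 1/4.4) = 303.1 K.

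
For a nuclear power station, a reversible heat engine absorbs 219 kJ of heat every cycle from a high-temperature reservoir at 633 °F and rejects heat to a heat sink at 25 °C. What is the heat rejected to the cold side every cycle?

T_H = 633 °F → (633 − 32) × 5/9 = 333.89 °C = 607.04 K.
T_C = 25 °C → 25 + 273.15 = 298.15 K.
Carnot efficiency: η = 1 − T_C/T_H = 1 − 298.15/607.04 = 0.5088.
For a reversible cycle Q_C/Q_H = T_C/T_H, so Q_C = 219 × 298.15/607.04 = 108 kJ.

Q_C ≈ 108 kJ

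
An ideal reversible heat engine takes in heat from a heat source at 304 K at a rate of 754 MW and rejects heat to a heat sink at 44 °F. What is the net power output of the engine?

Ẇ ≈ 60.0 MW

T_C = 44 °F → (44 − 32) × 5/9 = 6.67 °C = 279.82 K.
Since the cycle is reversible, η = 1 − T_C/T_H = 1 − 279.82/304.00 = 0.0796.
W = η·Q_H = 0.0796 × 754 = 60.0 MW.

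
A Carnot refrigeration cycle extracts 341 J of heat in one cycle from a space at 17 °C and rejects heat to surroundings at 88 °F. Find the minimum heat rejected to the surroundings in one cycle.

T_H = 88 °F → (88 − 32) × 5/9 = 31.11 °C = 304.26 K.
T_C = 17 °C → 17 + 273.15 = 290.15 K.
For a reversible cycle Q_H/Q_C = T_H/T_C, so Q_H = Q_C·T_H/T_C = 341 × 304.26/290.15 = 358 J.

Q_H ≈ 358 J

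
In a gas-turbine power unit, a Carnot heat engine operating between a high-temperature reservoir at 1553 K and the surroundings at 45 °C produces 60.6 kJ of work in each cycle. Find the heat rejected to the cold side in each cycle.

Q_C ≈ 15.61 kJ

T_C = 45 °C → 45 + 273.15 = 318.15 K.
η_rev = 1 − T_C/T_H = 1 − 318.15/1553.00 = 0.7951.
Since Q_C/Q_H = T_C/T_H and Q_H = W/η, Q_C = W·T_C/(T_H − T_C) = 60.6 × 318.15/1234.85 = 15.61 kJ.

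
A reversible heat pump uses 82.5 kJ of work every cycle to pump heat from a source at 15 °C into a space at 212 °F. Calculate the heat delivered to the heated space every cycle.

T_H = 212 °F → (212 − 32) × 5/9 = 100.00 °C = 373.15 K.
T_C = 15 °C → 15 + 273.15 = 288.15 K.
For a reversible heat pump, COP_HP = T_H/(T_H − T_C) = 373.15/85.00 = 4.3900.
Q_H = COP_HP · W = 4.3900 × 82.5 = 362 kJ.

Q_H ≈ 362 kJ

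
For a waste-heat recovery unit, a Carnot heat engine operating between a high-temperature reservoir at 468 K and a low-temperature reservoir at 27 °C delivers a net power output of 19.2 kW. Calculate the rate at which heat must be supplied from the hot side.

Q̇_H ≈ 53.53 kW

T_C = 27 °C → 27 + 273.15 = 300.15 K.
The Carnot efficiency is η = 1 − T_C/T_H = 1 − 300.15/468.00 = 0.3587.
Q_H = W/η = 19.2/0.3587 = 53.53 kW.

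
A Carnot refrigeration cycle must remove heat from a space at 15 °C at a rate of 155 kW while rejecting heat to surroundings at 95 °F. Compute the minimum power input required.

Ẇ_in ≈ 10.76 kW

T_H = 95 °F → (95 − 32) × 5/9 = 35.00 °C = 308.15 K.
T_C = 15 °C → 15 + 273.15 = 288.15 K.
Carnot COP: COP_R = T_C/(T_H − T_C) = 288.15/20.00 = 14.4075.
W = Q_C/COP_R = 155/14.4075 = 10.76 kW.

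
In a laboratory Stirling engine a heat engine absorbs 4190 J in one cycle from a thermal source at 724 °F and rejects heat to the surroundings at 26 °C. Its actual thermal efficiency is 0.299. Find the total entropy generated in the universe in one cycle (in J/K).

ΔS_univ ≈ 3.45 J/K

T_H = 724 °F → (724 − 32) × 5/9 = 384.44 °C = 657.59 K.
T_C = 26 °C → 26 + 273.15 = 299.15 K.
W = η·Q_H = 0.299 × 4190 = 1253 J, so Q_C = Q_H − W = 2937 J.
The hot reservoir loses entropy Q_H/T_H = 4190/657.59 = 6.372 J/K; the cold reservoir gains Q_C/T_C = 2937/299.15 = 9.818 J/K.
ΔS_univ = −Q_H/T_H + Q_C/T_C = 3.45 J/K (> 0, since η = 0.299 < η_Carnot = 0.545).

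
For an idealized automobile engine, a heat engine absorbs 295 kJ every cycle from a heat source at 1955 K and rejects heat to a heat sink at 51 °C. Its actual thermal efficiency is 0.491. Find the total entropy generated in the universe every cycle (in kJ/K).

T_C = 51 °C → 51 + 273.15 = 324.15 K.
W = η·Q_H = 0.491 × 295 = 144.8 kJ, so Q_C = Q_H − W = 150.2 kJ.
The hot reservoir loses entropy Q_H/T_H = 295/1955.00 = 0.1509 kJ/K; the cold reservoir gains Q_C/T_C = 150.2/324.15 = 0.4632 kJ/K.
ΔS_univ = −Q_H/T_H + Q_C/T_C = 0.3123 kJ/K (> 0, since η = 0.491 < η_Carnot = 0.834).

ΔS_univ ≈ 0.3123 kJ/K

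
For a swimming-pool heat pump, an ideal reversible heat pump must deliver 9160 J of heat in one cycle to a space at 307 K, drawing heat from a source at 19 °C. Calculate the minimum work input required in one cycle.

T_C = 19 °C → 19 + 273.15 = 292.15 K.
COP_HP = T_H/(T_H − T_C) = 307.00/14.85 = 20.6734.
W = Q_H/COP_HP = 9160/20.6734 = 443.1 J.

W_in ≈ 443.1 J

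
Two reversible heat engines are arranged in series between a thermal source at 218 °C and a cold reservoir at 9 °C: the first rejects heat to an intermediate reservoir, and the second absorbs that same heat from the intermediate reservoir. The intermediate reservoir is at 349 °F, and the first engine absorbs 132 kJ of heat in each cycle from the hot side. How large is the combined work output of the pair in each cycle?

T_H = 218 °C → 218 + 273.15 = 491.15 K.
T_C = 9 °C → 9 + 273.15 = 282.15 K.
Two reversible stages in series are equivalent to a single Carnot engine between T_H and T_C, so η_total = 1 − T_C/T_H = 1 − 282.15/491.15 = 0.4255.
W_total = η_total · Q_H = 0.4255 × 132 = 56.2 kJ.

W_total ≈ 56.2 kJ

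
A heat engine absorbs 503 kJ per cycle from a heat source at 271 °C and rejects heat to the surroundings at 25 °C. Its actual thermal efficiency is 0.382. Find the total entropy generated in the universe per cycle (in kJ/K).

T_H = 271 °C → 271 + 273.15 = 544.15 K.
T_C = 25 °C → 25 + 273.15 = 298.15 K.
W = η·Q_H = 0.382 × 503 = 192.1 kJ, so Q_C = Q_H − W = 310.9 kJ.
Reservoir entropy changes: ΔS_H = −Q_H/T_H = −503/544.15 = -0.9244 kJ/K and ΔS_C = +Q_C/T_C = 310.9/298.15 = 1.043 kJ/K.
ΔS_univ = −Q_H/T_H + Q_C/T_C = 0.118 kJ/K (> 0, since η = 0.382 < η_Carnot = 0.452).

ΔS_univ ≈ 0.118 kJ/K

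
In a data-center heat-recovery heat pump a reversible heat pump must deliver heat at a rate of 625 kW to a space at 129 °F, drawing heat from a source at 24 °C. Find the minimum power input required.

Ẇ_in ≈ 57.12 kW

T_H = 129 °F → (129 − 32) × 5/9 = 53.89 °C = 327.04 K.
T_C = 24 °C → 24 + 273.15 = 297.15 K.
COP_HP = T_H/(T_H − T_C) = 327.04/29.89 = 10.9418.
W = Q_H/COP_HP = 625/10.9418 = 57.12 kW.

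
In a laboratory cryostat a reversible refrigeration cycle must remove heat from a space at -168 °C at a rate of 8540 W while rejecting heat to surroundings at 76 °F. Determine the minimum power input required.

Ẇ_in ≈ 15600 W

T_H = 76 °F → (76 − 32) × 5/9 = 24.44 °C = 297.59 K.
T_C = -168 °C → -168 + 273.15 = 105.15 K.
COP_R = T_C/(T_H − T_C) = 105.15/192.44 = 0.5464.
W = Q_C/COP_R = 8540/0.5464 = 15600 W.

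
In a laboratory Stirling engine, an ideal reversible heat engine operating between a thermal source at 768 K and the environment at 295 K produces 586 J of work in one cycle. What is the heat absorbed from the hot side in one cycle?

Since the cycle is reversible, η = 1 − T_C/T_H = 1 − 295.00/768.00 = 0.6159.
Q_H = W/η = 586/0.6159 = 951 J.

Q_H ≈ 951 J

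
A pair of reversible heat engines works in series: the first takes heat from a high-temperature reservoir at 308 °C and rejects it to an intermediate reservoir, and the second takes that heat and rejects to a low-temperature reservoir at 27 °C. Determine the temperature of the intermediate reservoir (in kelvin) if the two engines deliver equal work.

T_m ≈ 441 K

T_H = 308 °C → 308 + 273.15 = 581.15 K.
T_C = 27 °C → 27 + 273.15 = 300.15 K.
For reversible stages Q_m = Q_H·(T_m/T_H). Setting W₁ = Q_H(1 − T_m/T_H) equal to W₂ = Q_m(1 − T_C/T_m) = Q_H·(T_m − T_C)/T_H gives T_H − T_m = T_m − T_C, so T_m = (T_H + T_C)/2 = (581.15 + 300.15)/2 = 441 K.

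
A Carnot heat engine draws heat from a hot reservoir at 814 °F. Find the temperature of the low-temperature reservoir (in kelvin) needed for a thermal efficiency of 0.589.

T_H = 814 °F → (814 − 32) × 5/9 = 434.44 °C = 707.59 K.
From η = 1 − T_C/T_H, T_C = T_H·(1 − η) = 707.59 × (1 − 0.589) = 291 K.

T_C ≈ 291 K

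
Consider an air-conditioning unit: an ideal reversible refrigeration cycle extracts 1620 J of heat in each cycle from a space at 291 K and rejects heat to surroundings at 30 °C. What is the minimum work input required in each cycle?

W_in ≈ 67.6 J

T_H = 30 °C → 30 + 273.15 = 303.15 K.
Carnot COP: COP_R = T_C/(T_H − T_C) = 291.00/12.15 = 23.9506.
W = Q_C/COP_R = 1620/23.9506 = 67.6 J.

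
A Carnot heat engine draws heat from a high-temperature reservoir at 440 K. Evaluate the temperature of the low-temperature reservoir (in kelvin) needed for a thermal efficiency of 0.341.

From η = 1 − T_C/T_H, T_C = T_H·(1 − η) = 440.00 × (1 − 0.341) = 290 K.

T_C ≈ 290 K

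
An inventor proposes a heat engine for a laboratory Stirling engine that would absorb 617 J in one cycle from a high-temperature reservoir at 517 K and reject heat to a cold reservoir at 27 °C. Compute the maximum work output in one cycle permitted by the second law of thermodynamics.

W_max ≈ 258.8 J

T_C = 27 °C → 27 + 273.15 = 300.15 K.
No engine can exceed the Carnot limit: η_max = 1 − T_C/T_H = 1 − 300.15/517.00 = 0.4194.
W_max = η_max · Q_H = 0.4194 × 617 = 258.8 J.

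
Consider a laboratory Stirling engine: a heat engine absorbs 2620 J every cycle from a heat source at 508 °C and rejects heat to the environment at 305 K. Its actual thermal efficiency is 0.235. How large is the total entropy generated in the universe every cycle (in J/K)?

ΔS_univ ≈ 3.22 J/K

T_H = 508 °C → 508 + 273.15 = 781.15 K.
W = η·Q_H = 0.235 × 2620 = 615.7 J, so Q_C = Q_H − W = 2004 J.
Reservoir entropy changes: ΔS_H = −Q_H/T_H = −2620/781.15 = -3.354 J/K and ΔS_C = +Q_C/T_C = 2004/305.00 = 6.571 J/K.
ΔS_univ = −Q_H/T_H + Q_C/T_C = 3.22 J/K (> 0, since η = 0.235 < η_Carnot = 0.610).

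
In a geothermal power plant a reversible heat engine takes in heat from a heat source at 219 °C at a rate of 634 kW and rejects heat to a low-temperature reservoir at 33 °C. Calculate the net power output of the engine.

T_H = 219 °C → 219 + 273.15 = 492.15 K.
T_C = 33 °C → 33 + 273.15 = 306.15 K.
Carnot efficiency: η = 1 − T_C/T_H = 1 − 306.15/492.15 = 0.3779.
W = η·Q_H = 0.3779 × 634 = 240 kW.

Ẇ ≈ 240 kW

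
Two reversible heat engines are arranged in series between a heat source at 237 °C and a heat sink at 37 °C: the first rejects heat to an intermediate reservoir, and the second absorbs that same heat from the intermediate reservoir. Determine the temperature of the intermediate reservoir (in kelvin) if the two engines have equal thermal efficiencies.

T_H = 237 °C → 237 + 273.15 = 510.15 K.
T_C = 37 °C → 37 + 273.15 = 310.15 K.
Equal efficiencies require 1 − T_m/T_H = 1 − T_C/T_m, i.e. T_m/T_H = T_C/T_m, so T_m = √(T_H·T_C) = √(510.15 × 310.15) = 397.8 K.

T_m ≈ 397.8 K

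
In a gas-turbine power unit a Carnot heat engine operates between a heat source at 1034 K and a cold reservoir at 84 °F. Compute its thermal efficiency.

η ≈ 0.708

T_C = 84 °F → (84 − 32) × 5/9 = 28.89 °C = 302.04 K.
The Carnot efficiency is η = 1 − T_C/T_H = 1 − 302.04/1034.00 = 0.708.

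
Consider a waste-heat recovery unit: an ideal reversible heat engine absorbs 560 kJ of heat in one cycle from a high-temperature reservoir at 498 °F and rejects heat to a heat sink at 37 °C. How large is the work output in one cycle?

T_H = 498 °F → (498 − 32) × 5/9 = 258.89 °C = 532.04 K.
T_C = 37 °C → 37 + 273.15 = 310.15 K.
η_rev = 1 − T_C/T_H = 1 − 310.15/532.04 = 0.4171.
W = η·Q_H = 0.4171 × 560 = 234 kJ.

W ≈ 234 kJ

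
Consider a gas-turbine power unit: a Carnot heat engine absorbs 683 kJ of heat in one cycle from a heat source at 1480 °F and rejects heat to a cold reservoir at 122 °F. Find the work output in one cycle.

T_H = 1480 °F → (1480 − 32) × 5/9 = 804.44 °C = 1077.59 K.
T_C = 122 °F → (122 − 32) × 5/9 = 50.00 °C = 323.15 K.
Since the cycle is reversible, η = 1 − T_C/T_H = 1 − 323.15/1077.59 = 0.7001.
W = η·Q_H = 0.7001 × 683 = 478 kJ.

W ≈ 478 kJ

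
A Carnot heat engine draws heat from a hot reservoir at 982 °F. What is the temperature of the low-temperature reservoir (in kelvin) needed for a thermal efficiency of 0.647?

T_H = 982 °F → (982 − 32) × 5/9 = 527.78 °C = 800.93 K.
From η = 1 − T_C/T_H, T_C = T_H·(1 − η) = 800.93 × (1 − 0.647) = 283 K.

T_C ≈ 283 K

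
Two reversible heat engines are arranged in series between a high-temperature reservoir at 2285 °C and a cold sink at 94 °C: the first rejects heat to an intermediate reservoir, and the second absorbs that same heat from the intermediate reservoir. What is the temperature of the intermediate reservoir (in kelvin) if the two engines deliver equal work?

T_m ≈ 1460 K

T_H = 2285 °C → 2285 + 273.15 = 2558.15 K.
T_C = 94 °C → 94 + 273.15 = 367.15 K.
For reversible stages Q_m = Q_H·(T_m/T_H). Setting W₁ = Q_H(1 − T_m/T_H) equal to W₂ = Q_m(1 − T_C/T_m) = Q_H·(T_m − T_C)/T_H gives T_H − T_m = T_m − T_C, so T_m = (T_H + T_C)/2 = (2558.15 + 367.15)/2 = 1460 K.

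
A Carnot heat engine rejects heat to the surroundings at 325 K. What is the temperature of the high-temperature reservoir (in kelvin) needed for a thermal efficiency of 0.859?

T_H ≈ 2305 K

From η = 1 − T_C/T_H, solving for T_H gives T_H = T_C/(1 − η) = 325.00/(1 − 0.859) = 2305 K.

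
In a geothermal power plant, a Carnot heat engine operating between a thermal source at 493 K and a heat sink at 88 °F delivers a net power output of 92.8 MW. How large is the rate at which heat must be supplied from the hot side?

Q̇_H ≈ 242.4 MW

T_C = 88 °F → (88 − 32) × 5/9 = 31.11 °C = 304.26 K.
η_rev = 1 − T_C/T_H = 1 − 304.26/493.00 = 0.3828.
Q_H = W/η = 92.8/0.3828 = 242.4 MW.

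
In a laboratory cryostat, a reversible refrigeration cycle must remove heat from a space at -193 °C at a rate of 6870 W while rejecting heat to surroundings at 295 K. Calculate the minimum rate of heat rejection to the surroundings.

T_C = -193 °C → -193 + 273.15 = 80.15 K.
For a reversible cycle Q_H/Q_C = T_H/T_C, so Q_H = Q_C·T_H/T_C = 6870 × 295.00/80.15 = 25300 W.

Q̇_H ≈ 25300 W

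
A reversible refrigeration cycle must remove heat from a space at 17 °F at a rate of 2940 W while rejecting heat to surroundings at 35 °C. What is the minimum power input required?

T_H = 35 °C → 35 + 273.15 = 308.15 K.
T_C = 17 °F → (17 − 32) × 5/9 = -8.33 °C = 264.82 K.
The reversible coefficient of performance is COP_R = T_C/(T_H − T_C) = 264.82/43.33 = 6.1112.
W = Q_C/COP_R = 2940/6.1112 = 481 W.

Ẇ_in ≈ 481 W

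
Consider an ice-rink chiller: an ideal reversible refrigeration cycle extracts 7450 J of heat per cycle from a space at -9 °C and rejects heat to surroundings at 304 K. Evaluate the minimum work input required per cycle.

T_C = -9 °C → -9 + 273.15 = 264.15 K.
The reversible coefficient of performance is COP_R = T_C/(T_H − T_C) = 264.15/39.85 = 6.6286.
W = Q_C/COP_R = 7450/6.6286 = 1124 J.

W_in ≈ 1124 J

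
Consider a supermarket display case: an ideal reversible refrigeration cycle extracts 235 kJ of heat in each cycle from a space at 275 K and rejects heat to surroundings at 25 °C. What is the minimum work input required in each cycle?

W_in ≈ 19.78 kJ

T_H = 25 °C → 25 + 273.15 = 298.15 K.
The reversible coefficient of performance is COP_R = T_C/(T_H − T_C) = 275.00/23.15 = 11.8790.
W = Q_C/COP_R = 235/11.8790 = 19.78 kJ.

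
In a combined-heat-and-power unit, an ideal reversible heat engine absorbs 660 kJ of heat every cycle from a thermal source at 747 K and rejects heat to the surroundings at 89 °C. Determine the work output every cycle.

W ≈ 340.0 kJ

T_C = 89 °C → 89 + 273.15 = 362.15 K.
η_rev = 1 − T_C/T_H = 1 − 362.15/747.00 = 0.5152.
W = η·Q_H = 0.5152 × 660 = 340.0 kJ.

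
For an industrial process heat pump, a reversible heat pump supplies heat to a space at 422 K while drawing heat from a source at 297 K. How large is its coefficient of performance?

COP_HP ≈ 3.376

For a reversible heat pump, COP_HP = T_H/(T_H − T_C) = 422.00/(422.00 − 297.00) = 3.376.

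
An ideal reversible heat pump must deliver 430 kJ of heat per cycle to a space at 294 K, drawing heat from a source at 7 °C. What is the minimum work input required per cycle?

T_C = 7 °C → 7 + 273.15 = 280.15 K.
For a reversible heat pump, COP_HP = T_H/(T_H − T_C) = 294.00/13.85 = 21.2274.
W = Q_H/COP_HP = 430/21.2274 = 20.26 kJ.

W_in ≈ 20.26 kJ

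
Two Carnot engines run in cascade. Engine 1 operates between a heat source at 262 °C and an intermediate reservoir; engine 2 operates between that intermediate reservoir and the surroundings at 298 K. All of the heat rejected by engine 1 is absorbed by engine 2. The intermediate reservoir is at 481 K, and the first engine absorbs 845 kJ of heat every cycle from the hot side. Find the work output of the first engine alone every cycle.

T_H = 262 °C → 262 + 273.15 = 535.15 K.
First-stage efficiency η₁ = 1 − T_m/T_H = 1 − 481.00/535.15 = 0.1012.
W₁ = η₁·Q_H = 0.1012 × 845 = 85.5 kJ.

W₁ ≈ 85.5 kJ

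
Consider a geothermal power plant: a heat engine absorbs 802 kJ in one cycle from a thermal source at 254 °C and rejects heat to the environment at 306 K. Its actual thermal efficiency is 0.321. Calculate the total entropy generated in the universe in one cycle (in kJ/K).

T_H = 254 °C → 254 + 273.15 = 527.15 K.
W = η·Q_H = 0.321 × 802 = 257.4 kJ, so Q_C = Q_H − W = 544.6 kJ.
Reservoir entropy changes: ΔS_H = −Q_H/T_H = −802/527.15 = -1.521 kJ/K and ΔS_C = +Q_C/T_C = 544.6/306.00 = 1.780 kJ/K.
ΔS_univ = −Q_H/T_H + Q_C/T_C = 0.2582 kJ/K (> 0, since η = 0.321 < η_Carnot = 0.420).

ΔS_univ ≈ 0.2582 kJ/K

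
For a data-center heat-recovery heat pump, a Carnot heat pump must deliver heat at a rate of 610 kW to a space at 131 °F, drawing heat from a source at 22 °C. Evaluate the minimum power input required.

T_H = 131 °F → (131 − 32) × 5/9 = 55.00 °C = 328.15 K.
T_C = 22 °C → 22 + 273.15 = 295.15 K.
Reversible heating COP: COP_HP = T_H/(T_H − T_C) = 328.15/33.00 = 9.9439.
W = Q_H/COP_HP = 610/9.9439 = 61.34 kW.

Ẇ_in ≈ 61.34 kW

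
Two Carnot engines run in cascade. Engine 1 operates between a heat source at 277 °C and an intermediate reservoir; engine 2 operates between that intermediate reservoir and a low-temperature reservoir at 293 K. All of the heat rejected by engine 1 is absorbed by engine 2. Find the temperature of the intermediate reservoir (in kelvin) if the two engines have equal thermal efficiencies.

T_H = 277 °C → 277 + 273.15 = 550.15 K.
Equal efficiencies require 1 − T_m/T_H = 1 − T_C/T_m, i.e. T_m/T_H = T_C/T_m, so T_m = √(T_H·T_C) = √(550.15 × 293.00) = 401 K.

T_m ≈ 401 K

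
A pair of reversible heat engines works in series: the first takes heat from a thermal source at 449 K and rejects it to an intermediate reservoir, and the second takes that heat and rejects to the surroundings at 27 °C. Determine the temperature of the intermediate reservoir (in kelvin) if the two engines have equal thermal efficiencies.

T_C = 27 °C → 27 + 273.15 = 300.15 K.
Equal efficiencies require 1 − T_m/T_H = 1 − T_C/T_m, i.e. T_m/T_H = T_C/T_m, so T_m = √(T_H·T_C) = √(449.00 × 300.15) = 367.1 K.

T_m ≈ 367.1 K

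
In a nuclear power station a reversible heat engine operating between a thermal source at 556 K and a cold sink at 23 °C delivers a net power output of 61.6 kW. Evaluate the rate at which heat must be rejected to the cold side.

Q̇_C ≈ 70.2 kW

T_C = 23 °C → 23 + 273.15 = 296.15 K.
Carnot efficiency: η = 1 − T_C/T_H = 1 − 296.15/556.00 = 0.4674.
Since Q_C/Q_H = T_C/T_H and Q_H = W/η, Q_C = W·T_C/(T_H − T_C) = 61.6 × 296.15/259.85 = 70.2 kW.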